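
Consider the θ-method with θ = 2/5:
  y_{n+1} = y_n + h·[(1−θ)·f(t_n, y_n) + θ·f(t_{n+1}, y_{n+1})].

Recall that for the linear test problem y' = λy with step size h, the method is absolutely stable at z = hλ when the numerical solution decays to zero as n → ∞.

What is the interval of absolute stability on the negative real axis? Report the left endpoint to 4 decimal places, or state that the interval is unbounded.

z∈(-10.0000,0).

With y'=λy (z=hλ):
  y_{n+1} = y_n + z·[3/5·y_n + 2/5·y_{n+1}] ⇒ (1 − 2/5z)y_{n+1} = (1 + 3/5z)y_n
  so R(z) = (1 + 3/5z)/(1 − 2/5z).

Boundary: |R(x)|=1, x<0.
x=-0.8: |R|=0.3939
R=−1: 1+3/5x = −1+2/5x ⇒ -1/5x=2 ⇒ x=2/(-1/5)=-10.0000
Confirm numerically:
  x=-9.807: |R|=0.99216 <1
  x=-4.590: |R|=0.61848 <1
  x=-4.183: |R|=0.56479 <1
  x=-10.302: |R|=1.01180 >1
  x=-10.277: |R|=1.01084 >1
Interval (-10.0000, 0).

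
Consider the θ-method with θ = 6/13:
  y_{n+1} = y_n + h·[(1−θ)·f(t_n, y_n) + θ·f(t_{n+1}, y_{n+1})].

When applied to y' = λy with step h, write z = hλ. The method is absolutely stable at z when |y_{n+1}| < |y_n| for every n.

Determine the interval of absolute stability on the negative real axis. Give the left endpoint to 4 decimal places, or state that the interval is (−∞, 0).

(-26.0000, 0).

Set f=λy, z=hλ:
  y_{n+1} = y_n + z·[7/13·y_n + 6/13·y_{n+1}] ⇒ (1 − 6/13z)y_{n+1} = (1 + 7/13z)y_n
  R(z) = (1 + 7/13z)/(1 − 6/13z).

Solve |R(x)|<1 on ℝ⁻.
x=-0.58: |R|=0.5425
R=−1: 1+7/13x = −1+6/13x ⇒ -1/13x=2 ⇒ x=2/(-1/13)=-26.0000
Confirm numerically:
  x=-20.094: |R|=0.95578 <1
  x=-11.740: |R|=0.82910 <1
  x=-10.603: |R|=0.79904 <1
  x=-26.587: |R|=1.00340 >1
  x=-26.402: |R|=1.00235 >1
So |R|<1 on (-26.0000, 0).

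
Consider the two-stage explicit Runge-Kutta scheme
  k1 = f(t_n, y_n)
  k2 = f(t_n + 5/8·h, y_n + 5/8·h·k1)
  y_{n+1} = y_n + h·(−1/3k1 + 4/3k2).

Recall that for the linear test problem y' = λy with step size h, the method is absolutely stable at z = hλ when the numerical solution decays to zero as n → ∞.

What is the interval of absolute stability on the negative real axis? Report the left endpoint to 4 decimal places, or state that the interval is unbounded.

(-1.2000, 0).

Test eqn y'=λy, z=hλ:
  k1=λy_n ⇒ h·k1=z·y_n;  k2=λ(1+5/8z)y_n ⇒ h·k2=z(1+5/8z)y_n
  y_{n+1}/y_n = 1 − 1/3z + 4/3z(1+5/8z) = 1 + z + 5/6z²
  so R(z) = 1 + z + 5/6z².

Need |R(x)|<1, x<0.
x=-0.65: |R|=0.7021
R=1: x+5/6x²=0 ⇒ x=−6/5=-1.2000; min R=1−1/(4·5/6)=0.7000>−1
Confirm numerically:
  x=-0.898: |R|=0.77400 <1
  x=-0.735: |R|=0.71519 <1
  x=-0.526: |R|=0.70456 <1
  x=-1.527: |R|=1.41611 >1
  x=-1.380: |R|=1.20700 >1
Stable set (-1.2000, 0).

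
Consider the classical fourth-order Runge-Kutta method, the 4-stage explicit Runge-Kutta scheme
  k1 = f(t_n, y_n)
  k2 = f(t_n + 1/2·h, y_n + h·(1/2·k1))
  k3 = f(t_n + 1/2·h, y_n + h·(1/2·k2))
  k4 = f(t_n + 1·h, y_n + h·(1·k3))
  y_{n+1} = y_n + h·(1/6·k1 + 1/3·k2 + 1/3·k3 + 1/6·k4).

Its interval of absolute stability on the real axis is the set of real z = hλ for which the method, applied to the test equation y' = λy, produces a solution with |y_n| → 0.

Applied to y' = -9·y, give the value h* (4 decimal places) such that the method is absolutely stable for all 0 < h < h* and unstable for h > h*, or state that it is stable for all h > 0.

Test eqn y'=λy, z=hλ:
  order 4, 4-stage ⇒ R(z)=1+z+z^2/2+z^3/6+z^4/24
  (e.g. R(-1.03)=0.36523, |R|=0.36523)

Solve |R(x)|<1 on ℝ⁻.
x=-1.03: |R|=0.3652
|R(-2.96)|=1.2970 |R(-2.79)|=1.0071 |R(-0.86)|=0.4266
Bisect:
  x_lo=-3.4304 |R|=2.4952  x_hi=-0.0867 |R|=0.9169
  mid=-1.75854 |R|=0.27979 →hi
  mid=-2.59445 |R|=0.74838 →hi
  mid=-3.01240 |R|=1.40000 →lo
  mid=-2.80343 |R|=1.02769 →lo
  mid=-2.69894 |R|=0.87742 →hi
  mid=-2.75118 |R|=0.94978 →hi
  mid=-2.77730 |R|=0.98802 →hi
  ...
  [-2.78547,-2.78526] ⇒ x*=-2.7853
Stable set (-2.7853, 0).

(-2.7853,0); λ=-9 ⇒ h* = 0.3095.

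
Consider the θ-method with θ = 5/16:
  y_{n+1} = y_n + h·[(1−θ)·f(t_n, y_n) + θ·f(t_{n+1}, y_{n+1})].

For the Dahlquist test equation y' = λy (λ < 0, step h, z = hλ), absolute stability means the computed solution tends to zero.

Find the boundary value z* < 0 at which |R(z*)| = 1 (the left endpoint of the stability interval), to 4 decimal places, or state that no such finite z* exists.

Test eqn y'=λy, z=hλ:
  y_{n+1} = y_n + z·[11/16·y_n + 5/16·y_{n+1}] ⇒ (1 − 5/16z)y_{n+1} = (1 + 11/16z)y_n
  so R(z) = (1 + 11/16z)/(1 − 5/16z).

Boundary: |R(x)|=1, x<0.
x=-0.43: |R|=0.6209
R=−1: 1+11/16x = −1+5/16x ⇒ -3/8x=2 ⇒ x=2/(-3/8)=-5.3333
Confirm numerically:
  x=-4.266: |R|=0.82845 <1
  x=-3.739: |R|=0.72428 <1
  x=-3.613: |R|=0.69699 <1
  x=-3.568: |R|=0.68700 <1
  x=-5.679: |R|=1.04672 >1
  x=-5.531: |R|=1.02717 >1
So |R|<1 on (-5.3333, 0).

left endpoint -5.3333.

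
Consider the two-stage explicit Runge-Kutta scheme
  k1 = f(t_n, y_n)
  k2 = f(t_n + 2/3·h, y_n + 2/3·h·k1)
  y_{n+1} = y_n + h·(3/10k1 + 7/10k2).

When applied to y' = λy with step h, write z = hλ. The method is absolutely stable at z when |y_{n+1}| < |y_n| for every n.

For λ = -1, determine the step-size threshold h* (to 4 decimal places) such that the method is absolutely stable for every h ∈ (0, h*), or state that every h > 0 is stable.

(-2.1429,0); λ=-1 ⇒ h* = (15/7)/1 = 2.1429.

On y'=λy, z=hλ:
  k1=λy_n ⇒ h·k1=z·y_n;  k2=λ(1+2/3z)y_n ⇒ h·k2=z(1+2/3z)y_n
  y_{n+1}/y_n = 1 + 3/10z + 7/10z(1+2/3z) = 1 + z + 7/15z²
  R(z) = 1 + z + 7/15z².

Solve |R(x)|<1 on ℝ⁻.
x=-1.65: |R|=0.6205
R=1: x+7/15x²=0 ⇒ x=−15/7=-2.1429; min R=1−1/(4·7/15)=0.4643>−1
Confirm numerically:
  x=-1.803: |R|=0.71404 <1
  x=-1.429: |R|=0.52395 <1
  x=-1.140: |R|=0.46648 <1
  x=-0.897: |R|=0.47848 <1
  x=-2.557: |R|=1.49418 >1
  x=-2.374: |R|=1.25608 >1
So |R|<1 on (-2.1429, 0).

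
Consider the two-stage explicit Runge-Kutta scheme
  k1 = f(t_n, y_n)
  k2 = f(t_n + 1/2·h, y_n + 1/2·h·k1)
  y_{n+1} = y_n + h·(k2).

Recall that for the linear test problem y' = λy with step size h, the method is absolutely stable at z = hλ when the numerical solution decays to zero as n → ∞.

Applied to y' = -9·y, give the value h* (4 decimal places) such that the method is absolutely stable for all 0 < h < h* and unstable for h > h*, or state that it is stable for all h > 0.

(-2.0000,0); λ=-9 ⇒ h* = (2)/9 = 0.2222.

With y'=λy (z=hλ):
  k1=λy_n ⇒ h·k1=z·y_n;  k2=λ(1+1/2z)y_n ⇒ h·k2=z(1+1/2z)y_n
  y_{n+1}/y_n = 1 + z(1+1/2z) = 1 + z + 1/2z²
  ⇒ R(z) = 1 + z + 1/2z².

Find x<0 with |R(x)|<1.
x=-0.65: |R|=0.5613
R=1: x+1/2x²=0 ⇒ x=−2=-2.0000; min R=1−1/(4·1/2)=0.5000>−1
Confirm numerically:
  x=-1.945: |R|=0.94651 <1
  x=-1.877: |R|=0.88456 <1
  x=-1.613: |R|=0.68788 <1
  x=-1.609: |R|=0.68544 <1
  x=-2.502: |R|=1.62800 >1
  x=-2.149: |R|=1.16010 >1
Stable set (-2.0000, 0).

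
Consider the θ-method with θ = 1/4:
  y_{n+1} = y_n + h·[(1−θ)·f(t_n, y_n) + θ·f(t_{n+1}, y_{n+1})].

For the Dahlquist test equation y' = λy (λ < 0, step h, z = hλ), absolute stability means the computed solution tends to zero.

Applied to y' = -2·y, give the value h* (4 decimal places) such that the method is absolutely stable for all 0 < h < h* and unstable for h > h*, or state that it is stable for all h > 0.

(-4.0000,0); λ=-2 ⇒ h* = (4)/2 = 2.0000.

Set f=λy, z=hλ:
  y_{n+1} = y_n + z·[3/4·y_n + 1/4·y_{n+1}] ⇒ (1 − 1/4z)y_{n+1} = (1 + 3/4z)y_n
  so R(z) = (1 + 3/4z)/(1 − 1/4z).

Need |R(x)|<1, x<0.
x=-1.72: |R|=0.2028
R=−1: 1+3/4x = −1+1/4x ⇒ -1/2x=2 ⇒ x=2/(-1/2)=-4.0000
Confirm numerically:
  x=-3.961: |R|=0.99020 <1
  x=-2.426: |R|=0.51012 <1
  x=-1.983: |R|=0.32576 <1
  x=-4.529: |R|=1.12405 >1
  x=-4.350: |R|=1.08383 >1
So |R|<1 on (-4.0000, 0).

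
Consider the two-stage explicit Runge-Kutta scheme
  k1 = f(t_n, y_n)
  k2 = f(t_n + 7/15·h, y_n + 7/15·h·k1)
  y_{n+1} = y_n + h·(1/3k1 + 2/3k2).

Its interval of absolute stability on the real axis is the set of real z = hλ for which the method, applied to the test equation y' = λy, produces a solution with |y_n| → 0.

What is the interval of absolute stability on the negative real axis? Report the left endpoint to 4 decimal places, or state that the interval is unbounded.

(-3.2143, 0).

Set f=λy, z=hλ:
  k1=λy_n ⇒ h·k1=z·y_n;  k2=λ(1+7/15z)y_n ⇒ h·k2=z(1+7/15z)y_n
  y_{n+1}/y_n = 1 + 1/3z + 2/3z(1+7/15z) = 1 + z + 14/45z²
  ⇒ R(z) = 1 + z + 14/45z².

Need |R(x)|<1, x<0.
x=-0.97: |R|=0.3227
R=1: x+14/45x²=0 ⇒ x=−45/14=-3.2143; min R=1−1/(4·14/45)=0.1964>−1
Confirm numerically:
  x=-2.865: |R|=0.68867 <1
  x=-2.547: |R|=0.47124 <1
  x=-2.411: |R|=0.39746 <1
  x=-1.827: |R|=0.21147 <1
  x=-3.580: |R|=1.40732 >1
  x=-3.323: |R|=1.11239 >1
Interval (-3.2143, 0).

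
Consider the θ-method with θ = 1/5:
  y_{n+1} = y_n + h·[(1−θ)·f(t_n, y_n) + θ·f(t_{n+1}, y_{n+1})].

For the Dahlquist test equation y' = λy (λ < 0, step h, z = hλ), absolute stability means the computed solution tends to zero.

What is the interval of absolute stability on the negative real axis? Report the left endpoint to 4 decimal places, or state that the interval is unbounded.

(-3.3333, 0).

Set f=λy, z=hλ:
  y_{n+1} = y_n + z·[4/5·y_n + 1/5·y_{n+1}] ⇒ (1 − 1/5z)y_{n+1} = (1 + 4/5z)y_n
  Hence R(z) = (1 + 4/5z)/(1 − 1/5z).

Solve |R(x)|<1 on ℝ⁻.
x=-0.91: |R|=0.2301
R=−1: 1+4/5x = −1+1/5x ⇒ -3/5x=2 ⇒ x=2/(-3/5)=-3.3333
Confirm numerically:
  x=-2.732: |R|=0.76668 <1
  x=-2.659: |R|=0.73587 <1
  x=-1.533: |R|=0.17327 <1
  x=-3.617: |R|=1.09876 >1
  x=-3.574: |R|=1.08421 >1
  x=-3.427: |R|=1.03335 >1
So |R|<1 on (-3.3333, 0).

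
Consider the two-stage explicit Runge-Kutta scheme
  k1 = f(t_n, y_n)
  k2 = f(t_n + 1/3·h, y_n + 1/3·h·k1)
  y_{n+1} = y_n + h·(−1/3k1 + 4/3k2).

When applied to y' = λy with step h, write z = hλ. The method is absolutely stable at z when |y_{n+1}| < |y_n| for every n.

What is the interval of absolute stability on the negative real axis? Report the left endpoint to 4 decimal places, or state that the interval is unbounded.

z∈(-2.2500,0).

On y'=λy, z=hλ:
  k1=λy_n ⇒ h·k1=z·y_n;  k2=λ(1+1/3z)y_n ⇒ h·k2=z(1+1/3z)y_n
  y_{n+1}/y_n = 1 − 1/3z + 4/3z(1+1/3z) = 1 + z + 4/9z²
  R(z) = 1 + z + 4/9z².

Boundary: |R(x)|=1, x<0.
x=-1.19: |R|=0.4394
R=1: x+4/9x²=0 ⇒ x=−9/4=-2.2500; min R=1−1/(4·4/9)=0.4375>−1
Confirm numerically:
  x=-2.171: |R|=0.92377 <1
  x=-2.168: |R|=0.92099 <1
  x=-1.663: |R|=0.56614 <1
  x=-1.315: |R|=0.45354 <1
  x=-2.558: |R|=1.35016 >1
  x=-2.487: |R|=1.26196 >1
Interval (-2.2500, 0).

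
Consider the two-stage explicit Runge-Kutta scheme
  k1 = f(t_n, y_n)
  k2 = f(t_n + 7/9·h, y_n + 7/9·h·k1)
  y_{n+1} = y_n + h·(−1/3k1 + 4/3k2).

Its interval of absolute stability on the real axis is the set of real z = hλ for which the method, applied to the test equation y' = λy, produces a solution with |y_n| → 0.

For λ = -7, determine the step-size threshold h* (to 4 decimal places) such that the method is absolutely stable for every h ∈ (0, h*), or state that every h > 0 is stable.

With y'=λy (z=hλ):
  k1=λy_n ⇒ h·k1=z·y_n;  k2=λ(1+7/9z)y_n ⇒ h·k2=z(1+7/9z)y_n
  y_{n+1}/y_n = 1 − 1/3z + 4/3z(1+7/9z) = 1 + z + 28/27z²
  so R(z) = 1 + z + 28/27z².

Need |R(x)|<1, x<0.
x=-0.74: |R|=0.8279
R=1: x+28/27x²=0 ⇒ x=−27/28=-0.9643; min R=1−1/(4·28/27)=0.7589>−1
Confirm numerically:
  x=-0.909: |R|=0.94788 <1
  x=-0.839: |R|=0.89099 <1
  x=-0.592: |R|=0.77144 <1
  x=-0.515: |R|=0.76005 <1
  x=-1.503: |R|=1.83968 >1
  x=-1.189: |R|=1.27708 >1
Interval (-0.9643, 0).

(-0.9643,0); λ=-7 ⇒ h* = (27/28)/7 = 0.1378.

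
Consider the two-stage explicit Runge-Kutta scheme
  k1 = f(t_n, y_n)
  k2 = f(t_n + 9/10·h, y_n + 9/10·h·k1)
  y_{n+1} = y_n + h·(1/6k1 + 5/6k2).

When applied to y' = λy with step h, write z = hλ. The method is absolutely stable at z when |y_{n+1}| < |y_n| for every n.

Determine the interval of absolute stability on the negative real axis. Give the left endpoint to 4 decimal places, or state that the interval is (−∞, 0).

z∈(-1.3333,0).

Set f=λy, z=hλ:
  k1=λy_n ⇒ h·k1=z·y_n;  k2=λ(1+9/10z)y_n ⇒ h·k2=z(1+9/10z)y_n
  y_{n+1}/y_n = 1 + 1/6z + 5/6z(1+9/10z) = 1 + z + 3/4z²
  ⇒ R(z) = 1 + z + 3/4z².

Find x<0 with |R(x)|<1.
x=-1.75: |R|=1.5469
R=1: x+3/4x²=0 ⇒ x=−4/3=-1.3333; min R=1−1/(4·3/4)=0.6667>−1
Confirm numerically:
  x=-1.009: |R|=0.75456 <1
  x=-1.007: |R|=0.75354 <1
  x=-0.941: |R|=0.72311 <1
  x=-1.822: |R|=1.66776 >1
  x=-1.357: |R|=1.02409 >1
Stable set (-1.3333, 0).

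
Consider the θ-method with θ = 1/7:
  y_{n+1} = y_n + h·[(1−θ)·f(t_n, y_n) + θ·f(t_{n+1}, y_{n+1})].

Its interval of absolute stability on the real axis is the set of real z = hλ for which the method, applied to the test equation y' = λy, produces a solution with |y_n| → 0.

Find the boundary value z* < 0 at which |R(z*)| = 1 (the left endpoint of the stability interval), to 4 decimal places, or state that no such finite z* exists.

On y'=λy, z=hλ:
  y_{n+1} = y_n + z·[6/7·y_n + 1/7·y_{n+1}] ⇒ (1 − 1/7z)y_{n+1} = (1 + 6/7z)y_n
  so R(z) = (1 + 6/7z)/(1 − 1/7z).

Solve |R(x)|<1 on ℝ⁻.
x=-0.63: |R|=0.4220
R=−1: 1+6/7x = −1+1/7x ⇒ -5/7x=2 ⇒ x=2/(-5/7)=-2.8000
Confirm numerically:
  x=-1.983: |R|=0.54525 <1
  x=-1.941: |R|=0.51963 <1
  x=-1.898: |R|=0.49314 <1
  x=-1.845: |R|=0.46015 <1
  x=-3.355: |R|=1.26799 >1
  x=-3.340: |R|=1.26112 >1
  x=-2.952: |R|=1.07637 >1
Stable set (-2.8000, 0).

z* = -2.8000.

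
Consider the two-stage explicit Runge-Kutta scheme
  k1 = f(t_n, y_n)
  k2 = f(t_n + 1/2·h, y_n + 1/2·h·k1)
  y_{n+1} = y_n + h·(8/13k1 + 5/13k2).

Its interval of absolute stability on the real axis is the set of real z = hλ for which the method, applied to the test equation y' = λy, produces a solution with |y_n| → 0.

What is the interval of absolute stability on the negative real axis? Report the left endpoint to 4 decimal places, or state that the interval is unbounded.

(-5.2000, 0).

Set f=λy, z=hλ:
  k1=λy_n ⇒ h·k1=z·y_n;  k2=λ(1+1/2z)y_n ⇒ h·k2=z(1+1/2z)y_n
  y_{n+1}/y_n = 1 + 8/13z + 5/13z(1+1/2z) = 1 + z + 5/26z²
  ⇒ R(z) = 1 + z + 5/26z².

Need |R(x)|<1, x<0.
x=-1.13: |R|=0.1156
R=1: x+5/26x²=0 ⇒ x=−26/5=-5.2000; min R=1−1/(4·5/26)=-0.3000>−1
Confirm numerically:
  x=-3.973: |R|=0.06252 <1
  x=-2.946: |R|=0.27698 <1
  x=-2.903: |R|=0.28234 <1
  x=-2.898: |R|=0.28292 <1
  x=-5.673: |R|=1.51602 >1
  x=-5.523: |R|=1.34306 >1
  x=-5.430: |R|=1.24017 >1
So |R|<1 on (-5.2000, 0).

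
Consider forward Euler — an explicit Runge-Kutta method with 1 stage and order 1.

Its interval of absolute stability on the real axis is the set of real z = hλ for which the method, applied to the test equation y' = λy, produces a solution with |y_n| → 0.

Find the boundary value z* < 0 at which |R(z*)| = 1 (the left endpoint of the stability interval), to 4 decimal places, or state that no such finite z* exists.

left endpoint -2.0000.

Test eqn y'=λy, z=hλ:
  order 1, 1-stage ⇒ R(z)=1+z
  (e.g. R(-1.27)=-0.27000, |R|=0.27000)

Boundary: |R(x)|=1, x<0.
x=-1.27: |R|=0.2700
|R(-1.07)|=0.0700 |R(-1.05)|=0.0500 |R(-0.52)|=0.4800
Bisect:
  x_lo=-2.8937 |R|=1.8937  x_hi=-0.3509 |R|=0.6491
  mid=-1.62230 |R|=0.62230 →hi
  mid=-2.25801 |R|=1.25801 →lo
  mid=-1.94016 |R|=0.94016 →hi
  mid=-2.09908 |R|=1.09908 →lo
  mid=-2.01962 |R|=1.01962 →lo
  mid=-1.97989 |R|=0.97989 →hi
  mid=-1.99975 |R|=0.99975 →hi
  ...
  [-2.00006,-1.99991] ⇒ x*=-2.0000
So |R|<1 on (-2.0000, 0).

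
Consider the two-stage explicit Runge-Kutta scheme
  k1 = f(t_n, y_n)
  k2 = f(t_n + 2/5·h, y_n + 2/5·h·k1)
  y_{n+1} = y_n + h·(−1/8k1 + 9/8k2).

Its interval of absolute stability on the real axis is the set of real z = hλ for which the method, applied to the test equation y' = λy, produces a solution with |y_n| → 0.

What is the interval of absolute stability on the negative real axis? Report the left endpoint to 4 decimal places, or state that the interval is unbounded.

On y'=λy, z=hλ:
  k1=λy_n ⇒ h·k1=z·y_n;  k2=λ(1+2/5z)y_n ⇒ h·k2=z(1+2/5z)y_n
  y_{n+1}/y_n = 1 − 1/8z + 9/8z(1+2/5z) = 1 + z + 9/20z²
  Hence R(z) = 1 + z + 9/20z².

Need |R(x)|<1, x<0.
x=-0.63: |R|=0.5486
R=1: x+9/20x²=0 ⇒ x=−20/9=-2.2222; min R=1−1/(4·9/20)=0.4444>−1
Confirm numerically:
  x=-1.951: |R|=0.76188 <1
  x=-1.917: |R|=0.73670 <1
  x=-1.066: |R|=0.44536 <1
  x=-0.980: |R|=0.45218 <1
  x=-2.505: |R|=1.31876 >1
  x=-2.461: |R|=1.26443 >1
So |R|<1 on (-2.2222, 0).

(-2.2222, 0).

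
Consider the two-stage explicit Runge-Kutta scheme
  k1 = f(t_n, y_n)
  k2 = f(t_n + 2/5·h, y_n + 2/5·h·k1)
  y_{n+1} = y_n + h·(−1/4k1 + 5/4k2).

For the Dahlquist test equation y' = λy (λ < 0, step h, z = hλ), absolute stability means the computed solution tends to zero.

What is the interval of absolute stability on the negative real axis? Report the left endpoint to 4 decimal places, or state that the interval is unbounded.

(-2.0000, 0).

With y'=λy (z=hλ):
  k1=λy_n ⇒ h·k1=z·y_n;  k2=λ(1+2/5z)y_n ⇒ h·k2=z(1+2/5z)y_n
  y_{n+1}/y_n = 1 − 1/4z + 5/4z(1+2/5z) = 1 + z + 1/2z²
  so R(z) = 1 + z + 1/2z².

Need |R(x)|<1, x<0.
x=-0.44: |R|=0.6568
R=1: x+1/2x²=0 ⇒ x=−2=-2.0000; min R=1−1/(4·1/2)=0.5000>−1
Confirm numerically:
  x=-1.855: |R|=0.86551 <1
  x=-1.524: |R|=0.63729 <1
  x=-1.306: |R|=0.54682 <1
  x=-0.894: |R|=0.50562 <1
  x=-2.576: |R|=1.74189 >1
  x=-2.195: |R|=1.21401 >1
So |R|<1 on (-2.0000, 0).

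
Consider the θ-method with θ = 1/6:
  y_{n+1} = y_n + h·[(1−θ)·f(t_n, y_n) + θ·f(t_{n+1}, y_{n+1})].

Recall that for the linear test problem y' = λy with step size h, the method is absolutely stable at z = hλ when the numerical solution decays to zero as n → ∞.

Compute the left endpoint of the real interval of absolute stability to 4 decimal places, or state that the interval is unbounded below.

left endpoint -3.0000.

With y'=λy (z=hλ):
  y_{n+1} = y_n + z·[5/6·y_n + 1/6·y_{n+1}] ⇒ (1 − 1/6z)y_{n+1} = (1 + 5/6z)y_n
  Hence R(z) = (1 + 5/6z)/(1 − 1/6z).

Solve |R(x)|<1 on ℝ⁻.
x=-0.85: |R|=0.2555
R=−1: 1+5/6x = −1+1/6x ⇒ -2/3x=2 ⇒ x=2/(-2/3)=-3.0000
Confirm numerically:
  x=-2.285: |R|=0.65480 <1
  x=-2.033: |R|=0.51849 <1
  x=-1.895: |R|=0.44015 <1
  x=-1.782: |R|=0.37394 <1
  x=-3.572: |R|=1.23903 >1
  x=-3.556: |R|=1.23273 >1
  x=-3.359: |R|=1.15344 >1
Stable set (-3.0000, 0).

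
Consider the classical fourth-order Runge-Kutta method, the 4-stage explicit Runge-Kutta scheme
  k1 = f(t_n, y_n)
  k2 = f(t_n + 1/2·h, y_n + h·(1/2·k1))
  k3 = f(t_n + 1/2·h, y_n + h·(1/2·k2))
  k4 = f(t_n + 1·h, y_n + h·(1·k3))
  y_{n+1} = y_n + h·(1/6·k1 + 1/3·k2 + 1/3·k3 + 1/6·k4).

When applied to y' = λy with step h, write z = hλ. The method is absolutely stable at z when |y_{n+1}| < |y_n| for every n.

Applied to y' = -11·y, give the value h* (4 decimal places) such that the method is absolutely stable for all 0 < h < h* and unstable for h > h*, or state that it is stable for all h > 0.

(-2.7853,0); λ=-11 ⇒ h* = 0.2532.

With y'=λy (z=hλ):
  order 4, 4-stage ⇒ R(z)=1+z+z^2/2+z^3/6+z^4/24
  (e.g. R(-1)=0.37500, |R|=0.37500)

Need |R(x)|<1, x<0.
x=-1: |R|=0.3750
|R(-2.85)|=1.1020 |R(-2.33)|=0.5043 |R(-1.22)|=0.3139
Bisect:
  x_lo=-3.6274 |R|=3.2106  x_hi=-0.0518 |R|=0.9495
  mid=-1.83960 |R|=0.29207 →hi
  mid=-2.73350 |R|=0.92468 →hi
  mid=-3.18045 |R|=1.77860 →lo
  mid=-2.95697 |R|=1.29123 →lo
  mid=-2.84524 |R|=1.09420 →lo
  mid=-2.78937 |R|=1.00616 →lo
  mid=-2.76143 |R|=0.96462 →hi
  mid=-2.77540 |R|=0.98519 →hi
  mid=-2.78238 |R|=0.99562 →hi
  mid=-2.78588 |R|=1.00088 →lo
  ...
  [-2.78544,-2.78522] ⇒ x*=-2.7853
Interval (-2.7853, 0).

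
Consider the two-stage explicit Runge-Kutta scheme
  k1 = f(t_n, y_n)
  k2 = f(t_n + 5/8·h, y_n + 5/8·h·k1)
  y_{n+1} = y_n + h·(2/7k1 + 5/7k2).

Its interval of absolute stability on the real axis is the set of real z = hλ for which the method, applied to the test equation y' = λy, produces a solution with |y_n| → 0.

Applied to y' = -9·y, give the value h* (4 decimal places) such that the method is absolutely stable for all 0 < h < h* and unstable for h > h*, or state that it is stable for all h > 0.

(-2.2400,0); λ=-9 ⇒ h* = (56/25)/9 = 0.2489.

Test eqn y'=λy, z=hλ:
  k1=λy_n ⇒ h·k1=z·y_n;  k2=λ(1+5/8z)y_n ⇒ h·k2=z(1+5/8z)y_n
  y_{n+1}/y_n = 1 + 2/7z + 5/7z(1+5/8z) = 1 + z + 25/56z²
  Hence R(z) = 1 + z + 25/56z².

Solve |R(x)|<1 on ℝ⁻.
x=-1.59: |R|=0.5386
R=1: x+25/56x²=0 ⇒ x=−56/25=-2.2400; min R=1−1/(4·25/56)=0.4400>−1
Confirm numerically:
  x=-1.753: |R|=0.61888 <1
  x=-1.560: |R|=0.52643 <1
  x=-1.401: |R|=0.47525 <1
  x=-2.821: |R|=1.73170 >1
  x=-2.475: |R|=1.25965 >1
  x=-2.341: |R|=1.10555 >1
Interval (-2.2400, 0).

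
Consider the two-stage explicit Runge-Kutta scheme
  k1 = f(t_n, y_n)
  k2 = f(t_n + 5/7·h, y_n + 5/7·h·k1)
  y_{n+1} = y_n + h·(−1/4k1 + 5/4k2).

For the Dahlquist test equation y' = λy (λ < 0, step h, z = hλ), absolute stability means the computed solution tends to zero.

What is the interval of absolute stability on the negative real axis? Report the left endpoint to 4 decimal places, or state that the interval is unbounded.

Set f=λy, z=hλ:
  k1=λy_n ⇒ h·k1=z·y_n;  k2=λ(1+5/7z)y_n ⇒ h·k2=z(1+5/7z)y_n
  y_{n+1}/y_n = 1 − 1/4z + 5/4z(1+5/7z) = 1 + z + 25/28z²
  so R(z) = 1 + z + 25/28z².

Boundary: |R(x)|=1, x<0.
x=-1.21: |R|=1.0972
R=1: x+25/28x²=0 ⇒ x=−28/25=-1.1200; min R=1−1/(4·25/28)=0.7200>−1
Confirm numerically:
  x=-1.007: |R|=0.89840 <1
  x=-0.655: |R|=0.72806 <1
  x=-0.546: |R|=0.72018 <1
  x=-1.469: |R|=1.45775 >1
  x=-1.269: |R|=1.16882 >1
So |R|<1 on (-1.1200, 0).

(-1.1200, 0).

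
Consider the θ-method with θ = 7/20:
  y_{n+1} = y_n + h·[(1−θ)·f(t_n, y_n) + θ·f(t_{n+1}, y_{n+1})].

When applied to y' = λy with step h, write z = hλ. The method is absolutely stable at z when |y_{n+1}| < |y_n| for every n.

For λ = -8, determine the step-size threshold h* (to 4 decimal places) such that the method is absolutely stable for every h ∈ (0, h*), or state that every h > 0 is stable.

(-6.6667,0); λ=-8 ⇒ h* = (20/3)/8 = 0.8333.

Test eqn y'=λy, z=hλ:
  y_{n+1} = y_n + z·[13/20·y_n + 7/20·y_{n+1}] ⇒ (1 − 7/20z)y_{n+1} = (1 + 13/20z)y_n
  R(z) = (1 + 13/20z)/(1 − 7/20z).

Need |R(x)|<1, x<0.
x=-1.34: |R|=0.0878
R=−1: 1+13/20x = −1+7/20x ⇒ -3/10x=2 ⇒ x=2/(-3/10)=-6.6667
Confirm numerically:
  x=-6.114: |R|=0.94720 <1
  x=-5.861: |R|=0.92079 <1
  x=-4.349: |R|=0.72432 <1
  x=-2.890: |R|=0.43674 <1
  x=-7.216: |R|=1.04674 >1
  x=-6.950: |R|=1.02476 >1
  x=-6.722: |R|=1.00495 >1
Stable set (-6.6667, 0).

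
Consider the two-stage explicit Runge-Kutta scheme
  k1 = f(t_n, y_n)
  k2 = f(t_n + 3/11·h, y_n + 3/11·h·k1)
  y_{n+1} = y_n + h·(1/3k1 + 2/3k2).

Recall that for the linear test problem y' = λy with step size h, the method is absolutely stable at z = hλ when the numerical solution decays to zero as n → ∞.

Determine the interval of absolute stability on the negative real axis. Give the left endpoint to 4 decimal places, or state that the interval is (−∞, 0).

z∈(-5.5000,0).

Test eqn y'=λy, z=hλ:
  k1=λy_n ⇒ h·k1=z·y_n;  k2=λ(1+3/11z)y_n ⇒ h·k2=z(1+3/11z)y_n
  y_{n+1}/y_n = 1 + 1/3z + 2/3z(1+3/11z) = 1 + z + 2/11z²
  R(z) = 1 + z + 2/11z².

Find x<0 with |R(x)|<1.
x=-0.61: |R|=0.4577
R=1: x+2/11x²=0 ⇒ x=−11/2=-5.5000; min R=1−1/(4·2/11)=-0.3750>−1
Confirm numerically:
  x=-4.209: |R|=0.01203 <1
  x=-4.009: |R|=0.08680 <1
  x=-3.799: |R|=0.17493 <1
  x=-2.274: |R|=0.33380 <1
  x=-6.078: |R|=1.63874 >1
  x=-5.860: |R|=1.38356 >1
So |R|<1 on (-5.5000, 0).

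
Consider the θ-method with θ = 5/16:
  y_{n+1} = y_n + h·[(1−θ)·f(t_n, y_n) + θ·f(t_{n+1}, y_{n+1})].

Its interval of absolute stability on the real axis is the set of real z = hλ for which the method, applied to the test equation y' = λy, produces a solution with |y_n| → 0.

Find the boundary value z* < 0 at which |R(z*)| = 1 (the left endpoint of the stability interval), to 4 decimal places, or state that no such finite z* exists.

z* = -5.3333.

Set f=λy, z=hλ:
  y_{n+1} = y_n + z·[11/16·y_n + 5/16·y_{n+1}] ⇒ (1 − 5/16z)y_{n+1} = (1 + 11/16z)y_n
  R(z) = (1 + 11/16z)/(1 − 5/16z).

Need |R(x)|<1, x<0.
x=-1.05: |R|=0.2094
R=−1: 1+11/16x = −1+5/16x ⇒ -3/8x=2 ⇒ x=2/(-3/8)=-5.3333
Confirm numerically:
  x=-4.062: |R|=0.78992 <1
  x=-3.903: |R|=0.75836 <1
  x=-3.159: |R|=0.58968 <1
  x=-5.929: |R|=1.07830 >1
  x=-5.454: |R|=1.01673 >1
  x=-5.448: |R|=1.01591 >1
Stable set (-5.3333, 0).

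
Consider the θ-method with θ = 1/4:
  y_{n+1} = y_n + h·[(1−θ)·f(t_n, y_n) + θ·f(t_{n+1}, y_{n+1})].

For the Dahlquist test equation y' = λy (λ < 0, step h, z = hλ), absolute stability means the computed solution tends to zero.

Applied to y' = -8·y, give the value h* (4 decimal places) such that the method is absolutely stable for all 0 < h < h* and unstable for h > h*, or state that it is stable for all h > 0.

(-4.0000,0); λ=-8 ⇒ h* = (4)/8 = 0.5000.

With y'=λy (z=hλ):
  y_{n+1} = y_n + z·[3/4·y_n + 1/4·y_{n+1}] ⇒ (1 − 1/4z)y_{n+1} = (1 + 3/4z)y_n
  so R(z) = (1 + 3/4z)/(1 − 1/4z).

Find x<0 with |R(x)|<1.
x=-0.87: |R|=0.2854
R=−1: 1+3/4x = −1+1/4x ⇒ -1/2x=2 ⇒ x=2/(-1/2)=-4.0000
Confirm numerically:
  x=-3.826: |R|=0.95553 <1
  x=-3.263: |R|=0.79705 <1
  x=-2.655: |R|=0.59579 <1
  x=-2.545: |R|=0.55539 <1
  x=-4.548: |R|=1.12822 >1
  x=-4.410: |R|=1.09750 >1
So |R|<1 on (-4.0000, 0).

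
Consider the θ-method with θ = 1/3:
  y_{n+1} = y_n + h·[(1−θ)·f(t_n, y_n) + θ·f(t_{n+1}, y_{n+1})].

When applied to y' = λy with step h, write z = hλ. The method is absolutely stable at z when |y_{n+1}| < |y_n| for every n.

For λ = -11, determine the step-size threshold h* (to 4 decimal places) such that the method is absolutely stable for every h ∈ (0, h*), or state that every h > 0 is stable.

Test eqn y'=λy, z=hλ:
  y_{n+1} = y_n + z·[2/3·y_n + 1/3·y_{n+1}] ⇒ (1 − 1/3z)y_{n+1} = (1 + 2/3z)y_n
  ⇒ R(z) = (1 + 2/3z)/(1 − 1/3z).

Boundary: |R(x)|=1, x<0.
x=-0.57: |R|=0.5210
R=−1: 1+2/3x = −1+1/3x ⇒ -1/3x=2 ⇒ x=2/(-1/3)=-6.0000
Confirm numerically:
  x=-5.644: |R|=0.95882 <1
  x=-5.186: |R|=0.90056 <1
  x=-4.853: |R|=0.85394 <1
  x=-6.571: |R|=1.05966 >1
  x=-6.334: |R|=1.03578 >1
  x=-6.215: |R|=1.02333 >1
Interval (-6.0000, 0).

(-6.0000,0); λ=-11 ⇒ h* = (6)/11 = 0.5455.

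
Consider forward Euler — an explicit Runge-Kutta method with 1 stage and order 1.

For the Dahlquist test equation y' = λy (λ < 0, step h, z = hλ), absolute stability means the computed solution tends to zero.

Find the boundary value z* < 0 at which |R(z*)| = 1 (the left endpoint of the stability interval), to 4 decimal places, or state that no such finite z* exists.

left endpoint -2.0000.

On y'=λy, z=hλ:
  order 1, 1-stage ⇒ R(z)=1+z
  (e.g. R(-0.45)=0.55000, |R|=0.55000)

Need |R(x)|<1, x<0.
x=-0.45: |R|=0.5500
|R(-1.3)|=0.3000 |R(-1.23)|=0.2300 |R(-0.86)|=0.1400
Bisect:
  x_lo=-2.6478 |R|=1.6478  x_hi=-0.0555 |R|=0.9445
  mid=-1.35161 |R|=0.35161 →hi
  mid=-1.99968 |R|=0.99968 →hi
  mid=-2.32371 |R|=1.32371 →lo
  mid=-2.16170 |R|=1.16170 →lo
  mid=-2.08069 |R|=1.08069 →lo
  mid=-2.04018 |R|=1.04018 →lo
  mid=-2.01993 |R|=1.01993 →lo
  mid=-2.00980 |R|=1.00980 →lo
  ...
  [-2.00015,-1.99999] ⇒ x*=-2.0000
Stable set (-2.0000, 0).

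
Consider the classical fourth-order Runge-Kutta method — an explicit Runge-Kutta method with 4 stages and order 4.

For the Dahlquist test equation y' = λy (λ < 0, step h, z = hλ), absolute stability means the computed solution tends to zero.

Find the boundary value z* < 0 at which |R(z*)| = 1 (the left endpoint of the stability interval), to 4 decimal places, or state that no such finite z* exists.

left endpoint -2.7853.

Test eqn y'=λy, z=hλ:
  order 4, 4-stage ⇒ R(z)=1+z+z^2/2+z^3/6+z^4/24
  (e.g. R(-1.31)=0.29608, |R|=0.29608)

Need |R(x)|<1, x<0.
x=-1.31: |R|=0.2961
|R(-2.81)|=1.0379 |R(-2.14)|=0.3903 |R(-1.69)|=0.2735
Bisect:
  x_lo=-3.2565 |R|=1.9761  x_hi=-0.0771 |R|=0.9258
  mid=-1.66681 |R|=0.27213 →hi
  mid=-2.46166 |R|=0.61208 →hi
  mid=-2.85908 |R|=1.11707 →lo
  mid=-2.66037 |R|=0.82742 →hi
  mid=-2.75973 |R|=0.96213 →hi
  mid=-2.80941 |R|=1.03697 →lo
  mid=-2.78457 |R|=0.99890 →hi
  mid=-2.79699 |R|=1.01777 →lo
  mid=-2.79078 |R|=1.00830 →lo
  ...
  [-2.78534,-2.78515] ⇒ x*=-2.7853
So |R|<1 on (-2.7853, 0).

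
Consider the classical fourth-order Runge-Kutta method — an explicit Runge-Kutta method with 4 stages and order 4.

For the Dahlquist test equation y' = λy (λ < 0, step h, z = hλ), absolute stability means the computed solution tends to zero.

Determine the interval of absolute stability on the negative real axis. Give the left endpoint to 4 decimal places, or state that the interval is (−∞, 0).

z∈(-2.7853,0).

Set f=λy, z=hλ:
  order 4, 4-stage ⇒ R(z)=1+z+z^2/2+z^3/6+z^4/24
  (e.g. R(-1.26)=0.30542, |R|=0.30542)

Boundary: |R(x)|=1, x<0.
x=-1.26: |R|=0.3054
|R(-3.02)|=1.4155 |R(-1.6)|=0.2704 |R(-1.17)|=0.3256
Bisect:
  x_lo=-3.3034 |R|=2.1065  x_hi=-0.1047 |R|=0.9006
  mid=-1.70402 |R|=0.27447 →hi
  mid=-2.50370 |R|=0.65207 →hi
  mid=-2.90354 |R|=1.19342 →lo
  mid=-2.70362 |R|=0.88369 →hi
  mid=-2.80358 |R|=1.02793 →lo
  mid=-2.75360 |R|=0.95326 →hi
  mid=-2.77859 |R|=0.98995 →hi
  mid=-2.79109 |R|=1.00877 →lo
  ...
  [-2.78543,-2.78523] ⇒ x*=-2.7853
So |R|<1 on (-2.7853, 0).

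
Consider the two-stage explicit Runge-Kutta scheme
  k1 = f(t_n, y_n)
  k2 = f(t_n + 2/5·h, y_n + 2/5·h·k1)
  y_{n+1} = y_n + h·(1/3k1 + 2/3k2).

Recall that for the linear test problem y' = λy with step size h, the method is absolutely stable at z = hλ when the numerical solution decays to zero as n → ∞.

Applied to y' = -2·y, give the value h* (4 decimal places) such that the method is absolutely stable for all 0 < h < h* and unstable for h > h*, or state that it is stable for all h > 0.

(-3.7500,0); λ=-2 ⇒ h* = (15/4)/2 = 1.8750.

With y'=λy (z=hλ):
  k1=λy_n ⇒ h·k1=z·y_n;  k2=λ(1+2/5z)y_n ⇒ h·k2=z(1+2/5z)y_n
  y_{n+1}/y_n = 1 + 1/3z + 2/3z(1+2/5z) = 1 + z + 4/15z²
  R(z) = 1 + z + 4/15z².

Find x<0 with |R(x)|<1.
x=-1.57: |R|=0.0873
R=1: x+4/15x²=0 ⇒ x=−15/4=-3.7500; min R=1−1/(4·4/15)=0.0625>−1
Confirm numerically:
  x=-2.705: |R|=0.24621 <1
  x=-2.065: |R|=0.07213 <1
  x=-1.847: |R|=0.06271 <1
  x=-1.560: |R|=0.08896 <1
  x=-4.321: |R|=1.65794 >1
  x=-3.978: |R|=1.24186 >1
So |R|<1 on (-3.7500, 0).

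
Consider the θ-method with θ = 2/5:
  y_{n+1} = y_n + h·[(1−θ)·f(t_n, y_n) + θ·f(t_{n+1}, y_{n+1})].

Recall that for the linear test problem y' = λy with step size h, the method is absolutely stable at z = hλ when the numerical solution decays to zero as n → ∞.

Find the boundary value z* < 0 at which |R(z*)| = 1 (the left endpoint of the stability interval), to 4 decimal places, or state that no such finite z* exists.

z* = -10.0000.

With y'=λy (z=hλ):
  y_{n+1} = y_n + z·[3/5·y_n + 2/5·y_{n+1}] ⇒ (1 − 2/5z)y_{n+1} = (1 + 3/5z)y_n
  so R(z) = (1 + 3/5z)/(1 − 2/5z).

Find x<0 with |R(x)|<1.
x=-0.79: |R|=0.3997
R=−1: 1+3/5x = −1+2/5x ⇒ -1/5x=2 ⇒ x=2/(-1/5)=-10.0000
Confirm numerically:
  x=-7.083: |R|=0.84780 <1
  x=-4.493: |R|=0.60625 <1
  x=-4.084: |R|=0.55073 <1
  x=-10.553: |R|=1.02118 >1
  x=-10.442: |R|=1.01708 >1
  x=-10.390: |R|=1.01513 >1
Interval (-10.0000, 0).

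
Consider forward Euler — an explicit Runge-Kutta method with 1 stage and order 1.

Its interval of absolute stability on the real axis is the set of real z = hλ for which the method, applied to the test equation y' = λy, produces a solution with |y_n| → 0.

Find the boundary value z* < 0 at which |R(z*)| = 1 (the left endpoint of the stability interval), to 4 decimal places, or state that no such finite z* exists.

Test eqn y'=λy, z=hλ:
  order 1, 1-stage ⇒ R(z)=1+z
  (e.g. R(-0.32)=0.68000, |R|=0.68000)

Need |R(x)|<1, x<0.
x=-0.32: |R|=0.6800
|R(-2.39)|=1.3900 |R(-1.2)|=0.2000 |R(-0.89)|=0.1100
Bisect:
  x_lo=-2.8018 |R|=1.8018  x_hi=-0.3235 |R|=0.6765
  mid=-1.56265 |R|=0.56265 →hi
  mid=-2.18224 |R|=1.18224 →lo
  mid=-1.87244 |R|=0.87244 →hi
  mid=-2.02734 |R|=1.02734 →lo
  mid=-1.94989 |R|=0.94989 →hi
  mid=-1.98862 |R|=0.98862 →hi
  mid=-2.00798 |R|=1.00798 →lo
  mid=-1.99830 |R|=0.99830 →hi
  mid=-2.00314 |R|=1.00314 →lo
  mid=-2.00072 |R|=1.00072 →lo
  ...
  [-2.00011,-1.99996] ⇒ x*=-2.0000
Interval (-2.0000, 0).

z* = -2.0000.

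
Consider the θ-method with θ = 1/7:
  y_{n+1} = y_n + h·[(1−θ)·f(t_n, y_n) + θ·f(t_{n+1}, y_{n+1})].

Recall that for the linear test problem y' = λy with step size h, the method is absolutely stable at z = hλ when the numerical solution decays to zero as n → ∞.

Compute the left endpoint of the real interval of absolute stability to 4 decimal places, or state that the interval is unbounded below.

Test eqn y'=λy, z=hλ:
  y_{n+1} = y_n + z·[6/7·y_n + 1/7·y_{n+1}] ⇒ (1 − 1/7z)y_{n+1} = (1 + 6/7z)y_n
  R(z) = (1 + 6/7z)/(1 − 1/7z).

Need |R(x)|<1, x<0.
x=-1.72: |R|=0.3807
R=−1: 1+6/7x = −1+1/7x ⇒ -5/7x=2 ⇒ x=2/(-5/7)=-2.8000
Confirm numerically:
  x=-2.468: |R|=0.82467 <1
  x=-1.897: |R|=0.49253 <1
  x=-1.544: |R|=0.26498 <1
  x=-3.269: |R|=1.22836 >1
  x=-3.090: |R|=1.14371 >1
So |R|<1 on (-2.8000, 0).

left endpoint -2.8000.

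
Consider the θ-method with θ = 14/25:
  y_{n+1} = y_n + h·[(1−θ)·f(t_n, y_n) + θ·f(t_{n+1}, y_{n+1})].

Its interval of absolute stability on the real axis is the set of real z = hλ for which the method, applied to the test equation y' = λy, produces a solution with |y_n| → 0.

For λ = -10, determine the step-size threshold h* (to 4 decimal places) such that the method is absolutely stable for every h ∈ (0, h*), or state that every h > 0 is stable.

interval (−∞, 0). Any h>0 works for λ=-10.

With y'=λy (z=hλ):
  y_{n+1} = y_n + z·[11/25·y_n + 14/25·y_{n+1}] ⇒ (1 − 14/25z)y_{n+1} = (1 + 11/25z)y_n
  so R(z) = (1 + 11/25z)/(1 − 14/25z).

Need |R(x)|<1, x<0.
x=-0.93: |R|=0.3885
x=-2: |R|=0.0566
x=-10: |R|=0.5152
x=-100: |R|=0.7544
θ=14/25≥1/2 ⇒ |1+11/25x|<|1−14/25x| ∀x<0 ⇒ stable on all of ℝ⁻.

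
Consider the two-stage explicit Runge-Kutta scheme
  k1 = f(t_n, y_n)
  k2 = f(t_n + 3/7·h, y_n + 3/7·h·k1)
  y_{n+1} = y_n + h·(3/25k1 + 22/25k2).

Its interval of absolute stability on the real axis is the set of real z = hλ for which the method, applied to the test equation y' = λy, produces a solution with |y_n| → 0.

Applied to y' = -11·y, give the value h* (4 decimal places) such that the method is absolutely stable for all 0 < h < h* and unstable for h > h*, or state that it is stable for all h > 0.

With y'=λy (z=hλ):
  k1=λy_n ⇒ h·k1=z·y_n;  k2=λ(1+3/7z)y_n ⇒ h·k2=z(1+3/7z)y_n
  y_{n+1}/y_n = 1 + 3/25z + 22/25z(1+3/7z) = 1 + z + 66/175z²
  R(z) = 1 + z + 66/175z².

Solve |R(x)|<1 on ℝ⁻.
x=-0.31: |R|=0.7262
R=1: x+66/175x²=0 ⇒ x=−175/66=-2.6515; min R=1−1/(4·66/175)=0.3371>−1
Confirm numerically:
  x=-1.890: |R|=0.45719 <1
  x=-1.595: |R|=0.36446 <1
  x=-1.443: |R|=0.34231 <1
  x=-1.383: |R|=0.33836 <1
  x=-3.123: |R|=1.55532 >1
  x=-3.096: |R|=1.51900 >1
  x=-2.903: |R|=1.27534 >1
Interval (-2.6515, 0).

(-2.6515,0); λ=-11 ⇒ h* = (175/66)/11 = 0.2410.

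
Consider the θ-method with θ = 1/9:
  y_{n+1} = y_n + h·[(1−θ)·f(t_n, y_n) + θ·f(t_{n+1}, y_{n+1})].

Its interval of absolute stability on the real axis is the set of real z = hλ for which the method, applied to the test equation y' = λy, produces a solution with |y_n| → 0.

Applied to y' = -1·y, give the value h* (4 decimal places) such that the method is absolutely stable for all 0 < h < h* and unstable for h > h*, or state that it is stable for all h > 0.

(-2.5714,0); λ=-1 ⇒ h* = (18/7)/1 = 2.5714.

Set f=λy, z=hλ:
  y_{n+1} = y_n + z·[8/9·y_n + 1/9·y_{n+1}] ⇒ (1 − 1/9z)y_{n+1} = (1 + 8/9z)y_n
  so R(z) = (1 + 8/9z)/(1 − 1/9z).

Boundary: |R(x)|=1, x<0.
x=-1.51: |R|=0.2931
R=−1: 1+8/9x = −1+1/9x ⇒ -7/9x=2 ⇒ x=2/(-7/9)=-2.5714
Confirm numerically:
  x=-2.491: |R|=0.95101 <1
  x=-1.929: |R|=0.58853 <1
  x=-1.174: |R|=0.03853 <1
  x=-2.949: |R|=1.22119 >1
  x=-2.790: |R|=1.12977 >1
Stable set (-2.5714, 0).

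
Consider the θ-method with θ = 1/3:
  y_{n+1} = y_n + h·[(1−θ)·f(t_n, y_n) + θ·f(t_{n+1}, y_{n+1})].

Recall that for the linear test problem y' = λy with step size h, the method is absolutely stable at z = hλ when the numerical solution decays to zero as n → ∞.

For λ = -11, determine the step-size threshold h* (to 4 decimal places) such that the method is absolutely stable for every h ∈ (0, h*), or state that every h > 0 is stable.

Set f=λy, z=hλ:
  y_{n+1} = y_n + z·[2/3·y_n + 1/3·y_{n+1}] ⇒ (1 − 1/3z)y_{n+1} = (1 + 2/3z)y_n
  so R(z) = (1 + 2/3z)/(1 − 1/3z).

Find x<0 with |R(x)|<1.
x=-1.29: |R|=0.0979
R=−1: 1+2/3x = −1+1/3x ⇒ -1/3x=2 ⇒ x=2/(-1/3)=-6.0000
Confirm numerically:
  x=-5.729: |R|=0.96895 <1
  x=-5.027: |R|=0.87878 <1
  x=-4.282: |R|=0.76408 <1
  x=-6.546: |R|=1.05720 >1
  x=-6.295: |R|=1.03174 >1
  x=-6.120: |R|=1.01316 >1
Stable set (-6.0000, 0).

(-6.0000,0); λ=-11 ⇒ h* = (6)/11 = 0.5455.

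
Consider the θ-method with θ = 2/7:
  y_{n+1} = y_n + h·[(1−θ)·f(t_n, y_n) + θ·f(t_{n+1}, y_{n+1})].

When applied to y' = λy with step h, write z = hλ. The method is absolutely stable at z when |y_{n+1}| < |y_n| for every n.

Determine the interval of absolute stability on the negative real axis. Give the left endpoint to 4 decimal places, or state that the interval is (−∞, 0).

With y'=λy (z=hλ):
  y_{n+1} = y_n + z·[5/7·y_n + 2/7·y_{n+1}] ⇒ (1 − 2/7z)y_{n+1} = (1 + 5/7z)y_n
  so R(z) = (1 + 5/7z)/(1 − 2/7z).

Solve |R(x)|<1 on ℝ⁻.
x=-0.55: |R|=0.5247
R=−1: 1+5/7x = −1+2/7x ⇒ -3/7x=2 ⇒ x=2/(-3/7)=-4.6667
Confirm numerically:
  x=-4.200: |R|=0.90909 <1
  x=-3.835: |R|=0.82993 <1
  x=-2.173: |R|=0.34065 <1
  x=-5.179: |R|=1.08855 >1
  x=-5.051: |R|=1.06742 >1
Interval (-4.6667, 0).

(-4.6667, 0).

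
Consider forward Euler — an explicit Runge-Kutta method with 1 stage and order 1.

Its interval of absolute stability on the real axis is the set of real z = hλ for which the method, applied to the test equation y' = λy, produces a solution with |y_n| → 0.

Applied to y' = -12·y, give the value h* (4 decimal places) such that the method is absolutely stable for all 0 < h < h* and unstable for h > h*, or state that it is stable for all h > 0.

With y'=λy (z=hλ):
  order 1, 1-stage ⇒ R(z)=1+z
  (e.g. R(-1.08)=-0.08000, |R|=0.08000)

Boundary: |R(x)|=1, x<0.
x=-1.08: |R|=0.0800
|R(-1.12)|=0.1200 |R(-1.05)|=0.0500 |R(-0.87)|=0.1300
Bisect:
  x_lo=-2.3665 |R|=1.3665  x_hi=-0.2201 |R|=0.7799
  mid=-1.29330 |R|=0.29330 →hi
  mid=-1.82992 |R|=0.82992 →hi
  mid=-2.09823 |R|=1.09823 →lo
  mid=-1.96408 |R|=0.96408 →hi
  mid=-2.03115 |R|=1.03115 →lo
  mid=-1.99762 |R|=0.99762 →hi
  mid=-2.01438 |R|=1.01438 →lo
  ...
  [-2.00010,-1.99997] ⇒ x*=-2.0000
Interval (-2.0000, 0).

(-2.0000,0); λ=-12 ⇒ h* = 0.1667.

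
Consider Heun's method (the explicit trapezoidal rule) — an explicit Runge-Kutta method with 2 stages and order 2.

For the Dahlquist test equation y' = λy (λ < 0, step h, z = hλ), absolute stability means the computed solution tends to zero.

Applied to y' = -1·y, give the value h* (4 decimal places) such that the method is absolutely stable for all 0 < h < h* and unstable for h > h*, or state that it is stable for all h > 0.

(-2.0000,0); λ=-1 ⇒ h* = 2.0000.

On y'=λy, z=hλ:
  order 2, 2-stage ⇒ R(z)=1+z+z^2/2
  (e.g. R(-0.38)=0.69220, |R|=0.69220)

Solve |R(x)|<1 on ℝ⁻.
x=-0.38: |R|=0.6922
|R(-1.84)|=0.8528 |R(-1.31)|=0.5481 |R(-0.73)|=0.5364
Bisect:
  x_lo=-2.8517 |R|=2.2144  x_hi=-0.2483 |R|=0.7825
  mid=-1.55003 |R|=0.65126 →hi
  mid=-2.20088 |R|=1.22105 →lo
  mid=-1.87545 |R|=0.88321 →hi
  mid=-2.03816 |R|=1.03889 →lo
  mid=-1.95681 |R|=0.95774 →hi
  mid=-1.99749 |R|=0.99749 →hi
  mid=-2.01782 |R|=1.01798 →lo
  mid=-2.00765 |R|=1.00768 →lo
  ...
  [-2.00003,-1.99987] ⇒ x*=-2.0000
Stable set (-2.0000, 0).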